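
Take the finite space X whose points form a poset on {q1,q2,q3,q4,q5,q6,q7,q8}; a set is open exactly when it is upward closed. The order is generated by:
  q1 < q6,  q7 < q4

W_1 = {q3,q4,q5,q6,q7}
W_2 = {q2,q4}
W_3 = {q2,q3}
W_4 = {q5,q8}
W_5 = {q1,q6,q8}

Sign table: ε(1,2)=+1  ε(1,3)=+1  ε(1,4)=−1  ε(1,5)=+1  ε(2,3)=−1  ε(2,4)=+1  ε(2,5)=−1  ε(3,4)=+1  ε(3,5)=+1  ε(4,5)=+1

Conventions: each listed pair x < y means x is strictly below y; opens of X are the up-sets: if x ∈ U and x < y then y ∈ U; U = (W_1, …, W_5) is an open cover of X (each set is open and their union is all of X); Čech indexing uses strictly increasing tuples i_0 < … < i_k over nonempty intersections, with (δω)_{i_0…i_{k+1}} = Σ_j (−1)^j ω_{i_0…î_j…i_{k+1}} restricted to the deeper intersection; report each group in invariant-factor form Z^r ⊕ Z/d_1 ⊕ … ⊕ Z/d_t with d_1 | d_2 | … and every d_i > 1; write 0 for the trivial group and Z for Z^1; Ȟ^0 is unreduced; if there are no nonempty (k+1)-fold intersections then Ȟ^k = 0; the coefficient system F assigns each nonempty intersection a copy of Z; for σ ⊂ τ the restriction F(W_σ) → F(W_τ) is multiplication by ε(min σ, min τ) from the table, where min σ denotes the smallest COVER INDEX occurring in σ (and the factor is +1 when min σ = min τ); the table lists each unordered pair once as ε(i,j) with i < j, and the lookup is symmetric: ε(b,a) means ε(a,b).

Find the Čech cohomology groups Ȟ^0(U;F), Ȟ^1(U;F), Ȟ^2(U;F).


nerve of the cover:
  W12={q4} W13={q3} W14={q5} W15={q6} W23={q2} W45={q8}
C dims 5,6; δ0: rk 5, SNF 1^4·2
Ȟ^0 = (5 − 5) − 0 = 0, so Ȟ^0 ≅ 0
Ȟ^1 = (6 − 0) − 5 = 1 plus torsion [2], so Ȟ^1 ≅ Z ⊕ Z/2
Ȟ^2 = (0 − 0) − 0 = 0, so Ȟ^2 ≅ 0

Ȟ^0 = 0; Ȟ^1 = Z ⊕ Z/2; Ȟ^2 = 0


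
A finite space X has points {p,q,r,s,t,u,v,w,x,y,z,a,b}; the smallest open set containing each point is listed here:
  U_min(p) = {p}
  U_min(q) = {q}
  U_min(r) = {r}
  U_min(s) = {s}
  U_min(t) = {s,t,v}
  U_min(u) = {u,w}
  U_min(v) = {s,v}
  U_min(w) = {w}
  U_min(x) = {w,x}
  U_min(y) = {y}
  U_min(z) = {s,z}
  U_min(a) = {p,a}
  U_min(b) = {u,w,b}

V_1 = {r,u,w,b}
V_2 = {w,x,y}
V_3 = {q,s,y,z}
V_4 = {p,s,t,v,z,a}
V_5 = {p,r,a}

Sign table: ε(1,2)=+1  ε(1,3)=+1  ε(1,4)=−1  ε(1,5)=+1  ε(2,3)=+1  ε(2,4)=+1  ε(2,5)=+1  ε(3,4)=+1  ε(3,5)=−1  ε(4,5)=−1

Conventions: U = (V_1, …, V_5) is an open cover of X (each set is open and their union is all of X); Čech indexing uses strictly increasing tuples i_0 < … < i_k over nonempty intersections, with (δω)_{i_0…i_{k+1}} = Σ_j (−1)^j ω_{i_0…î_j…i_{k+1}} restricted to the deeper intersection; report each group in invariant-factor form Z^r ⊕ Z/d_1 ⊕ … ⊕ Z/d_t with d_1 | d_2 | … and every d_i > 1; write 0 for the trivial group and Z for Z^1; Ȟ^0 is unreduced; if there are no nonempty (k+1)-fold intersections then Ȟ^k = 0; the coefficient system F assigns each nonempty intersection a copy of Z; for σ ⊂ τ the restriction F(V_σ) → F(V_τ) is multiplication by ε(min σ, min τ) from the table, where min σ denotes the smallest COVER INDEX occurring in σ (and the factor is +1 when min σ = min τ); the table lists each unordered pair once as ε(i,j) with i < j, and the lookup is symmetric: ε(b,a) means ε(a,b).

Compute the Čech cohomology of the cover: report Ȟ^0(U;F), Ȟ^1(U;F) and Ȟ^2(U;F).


nonempty overlaps:
  V12={w} V15={r} V23={y} V34={s,z} V45={p,a}
C dims 5,5; δ0: rk 5, SNF 1^4·2
degree 0: 5−5−0 = 0 → Ȟ^0 ≅ 0
degree 1: 5−0−5 = 0 plus torsion [2] → Ȟ^1 ≅ Z/2
degree 2: 0−0−0 = 0 → Ȟ^2 ≅ 0

Ȟ^0 ≅ 0, Ȟ^1 ≅ Z/2, Ȟ^2 ≅ 0


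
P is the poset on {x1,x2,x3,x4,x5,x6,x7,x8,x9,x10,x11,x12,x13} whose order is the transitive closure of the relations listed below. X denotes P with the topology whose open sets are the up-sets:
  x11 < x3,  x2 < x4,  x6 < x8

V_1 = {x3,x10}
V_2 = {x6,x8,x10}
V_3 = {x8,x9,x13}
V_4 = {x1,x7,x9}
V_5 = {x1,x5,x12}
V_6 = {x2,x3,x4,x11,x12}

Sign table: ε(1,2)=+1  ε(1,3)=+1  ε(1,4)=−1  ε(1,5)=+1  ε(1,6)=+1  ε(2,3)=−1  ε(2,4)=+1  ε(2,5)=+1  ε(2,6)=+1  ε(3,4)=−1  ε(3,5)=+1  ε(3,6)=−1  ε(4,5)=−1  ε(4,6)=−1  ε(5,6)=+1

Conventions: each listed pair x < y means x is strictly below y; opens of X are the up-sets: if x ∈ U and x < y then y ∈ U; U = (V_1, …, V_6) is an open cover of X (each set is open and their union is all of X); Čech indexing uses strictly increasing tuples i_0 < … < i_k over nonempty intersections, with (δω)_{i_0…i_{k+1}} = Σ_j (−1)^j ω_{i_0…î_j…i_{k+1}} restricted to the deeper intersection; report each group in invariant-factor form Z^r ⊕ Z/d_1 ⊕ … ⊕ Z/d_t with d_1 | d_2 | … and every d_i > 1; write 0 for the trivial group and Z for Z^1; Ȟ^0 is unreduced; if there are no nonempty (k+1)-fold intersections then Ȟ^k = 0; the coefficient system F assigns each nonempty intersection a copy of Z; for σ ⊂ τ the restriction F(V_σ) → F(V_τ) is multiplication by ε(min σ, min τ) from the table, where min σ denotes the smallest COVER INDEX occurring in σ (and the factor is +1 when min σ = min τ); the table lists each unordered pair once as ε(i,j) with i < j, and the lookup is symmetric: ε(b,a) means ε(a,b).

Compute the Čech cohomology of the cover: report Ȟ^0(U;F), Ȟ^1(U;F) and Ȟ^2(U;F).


nonempty intersections:
  V12={x10} V16={x3} V23={x8} V34={x9} V45={x1} V56={x12}
C dims 6,6; δ0: rk 6, SNF 1^5·2
Ȟ^0: (6−6)−0=0 ⇒ 0
Ȟ^1: (6−0)−6=0 plus torsion [2] ⇒ Z/2
Ȟ^2: (0−0)−0=0 ⇒ 0

Ȟ^0(U;F) ≅ 0,  Ȟ^1(U;F) ≅ Z/2,  Ȟ^2(U;F) ≅ 0


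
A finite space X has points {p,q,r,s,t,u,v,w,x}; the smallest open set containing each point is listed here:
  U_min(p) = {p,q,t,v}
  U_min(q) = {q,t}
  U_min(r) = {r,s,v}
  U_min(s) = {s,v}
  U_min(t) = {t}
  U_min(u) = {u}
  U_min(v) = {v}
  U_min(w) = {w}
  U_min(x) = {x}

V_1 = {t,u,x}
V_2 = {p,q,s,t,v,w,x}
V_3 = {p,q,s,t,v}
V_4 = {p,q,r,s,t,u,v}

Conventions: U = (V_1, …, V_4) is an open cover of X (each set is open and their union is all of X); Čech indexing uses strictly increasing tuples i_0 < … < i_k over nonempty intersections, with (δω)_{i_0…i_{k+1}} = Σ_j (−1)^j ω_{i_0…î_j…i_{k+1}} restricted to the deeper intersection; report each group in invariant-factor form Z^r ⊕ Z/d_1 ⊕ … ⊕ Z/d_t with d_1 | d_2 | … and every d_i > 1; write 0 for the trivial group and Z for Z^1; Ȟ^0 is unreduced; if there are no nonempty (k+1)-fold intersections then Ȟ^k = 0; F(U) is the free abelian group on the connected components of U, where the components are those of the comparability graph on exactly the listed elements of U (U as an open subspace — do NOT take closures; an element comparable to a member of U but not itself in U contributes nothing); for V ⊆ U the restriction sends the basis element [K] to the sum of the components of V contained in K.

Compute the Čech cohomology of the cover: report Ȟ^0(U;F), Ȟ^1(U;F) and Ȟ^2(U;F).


nerve simplices:
  V12={t,x} V13={t} V14={t,u} V23={p,q,s,t,v} V24={p,q,s,t,v} V34={p,q,s,t,v}
  V123={t} V124={t} V134={t} V234={p,q,s,t,v}
  V1234={t}
components per intersection:
  V1: {t} {u} {x}
  V2: {p,q,s,t,v} {w} {x}
  V3: {p,q,s,t,v}
  V4: {p,q,r,s,t,v} {u}
  V12: {t} {x}
  V13: {t}
  V14: {t} {u}
  V23: {p,q,s,t,v}
  V24: {p,q,s,t,v}
  V34: {p,q,s,t,v}
  V123: {t}
  V124: {t}
  V134: {t}
  V234: {p,q,s,t,v}
  V1234: {t}
C dims 9,8,4,1; δ0: rk 5, SNF 1^5; δ1: rk 3, SNF 1^3; δ2: rk 1, SNF 1^1
degree 0: 9−5−0 = 4 → Ȟ^0 ≅ Z^4
degree 1: 8−3−5 = 0 → Ȟ^1 ≅ 0
degree 2: 4−1−3 = 0 → Ȟ^2 ≅ 0

Ȟ^0(U;F) ≅ Z^4; Ȟ^1(U;F) ≅ 0; Ȟ^2(U;F) ≅ 0


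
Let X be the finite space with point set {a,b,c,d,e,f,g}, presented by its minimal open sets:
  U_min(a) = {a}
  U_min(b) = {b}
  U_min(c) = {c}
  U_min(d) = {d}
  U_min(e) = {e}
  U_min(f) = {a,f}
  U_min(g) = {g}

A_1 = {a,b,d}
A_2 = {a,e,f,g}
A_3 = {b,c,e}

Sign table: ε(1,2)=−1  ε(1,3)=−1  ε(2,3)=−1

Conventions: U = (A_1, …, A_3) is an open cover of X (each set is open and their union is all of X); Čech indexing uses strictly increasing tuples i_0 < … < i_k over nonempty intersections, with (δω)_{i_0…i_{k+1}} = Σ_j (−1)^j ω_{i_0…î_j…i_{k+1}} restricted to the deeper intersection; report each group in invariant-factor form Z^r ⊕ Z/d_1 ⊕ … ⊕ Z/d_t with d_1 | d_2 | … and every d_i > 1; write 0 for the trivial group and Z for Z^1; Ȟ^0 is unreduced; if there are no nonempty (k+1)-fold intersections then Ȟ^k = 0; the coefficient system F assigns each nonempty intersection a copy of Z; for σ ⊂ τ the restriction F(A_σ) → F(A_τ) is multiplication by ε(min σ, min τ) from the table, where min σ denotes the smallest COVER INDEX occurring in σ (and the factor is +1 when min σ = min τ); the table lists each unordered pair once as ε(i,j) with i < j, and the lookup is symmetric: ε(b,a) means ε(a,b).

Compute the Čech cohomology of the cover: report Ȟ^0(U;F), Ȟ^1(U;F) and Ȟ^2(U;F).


Ȟ^0(U;F) ≅ 0; Ȟ^1(U;F) ≅ Z/2; Ȟ^2(U;F) ≅ 0

nonempty overlaps:
  A12={a} A13={b} A23={e}
C dims 3,3; δ0: rk 3, SNF 1^2·2
degree 0: 3−3−0 = 0 → Ȟ^0 ≅ 0
degree 1: 3−0−3 = 0 plus torsion [2] → Ȟ^1 ≅ Z/2
degree 2: 0−0−0 = 0 → Ȟ^2 ≅ 0


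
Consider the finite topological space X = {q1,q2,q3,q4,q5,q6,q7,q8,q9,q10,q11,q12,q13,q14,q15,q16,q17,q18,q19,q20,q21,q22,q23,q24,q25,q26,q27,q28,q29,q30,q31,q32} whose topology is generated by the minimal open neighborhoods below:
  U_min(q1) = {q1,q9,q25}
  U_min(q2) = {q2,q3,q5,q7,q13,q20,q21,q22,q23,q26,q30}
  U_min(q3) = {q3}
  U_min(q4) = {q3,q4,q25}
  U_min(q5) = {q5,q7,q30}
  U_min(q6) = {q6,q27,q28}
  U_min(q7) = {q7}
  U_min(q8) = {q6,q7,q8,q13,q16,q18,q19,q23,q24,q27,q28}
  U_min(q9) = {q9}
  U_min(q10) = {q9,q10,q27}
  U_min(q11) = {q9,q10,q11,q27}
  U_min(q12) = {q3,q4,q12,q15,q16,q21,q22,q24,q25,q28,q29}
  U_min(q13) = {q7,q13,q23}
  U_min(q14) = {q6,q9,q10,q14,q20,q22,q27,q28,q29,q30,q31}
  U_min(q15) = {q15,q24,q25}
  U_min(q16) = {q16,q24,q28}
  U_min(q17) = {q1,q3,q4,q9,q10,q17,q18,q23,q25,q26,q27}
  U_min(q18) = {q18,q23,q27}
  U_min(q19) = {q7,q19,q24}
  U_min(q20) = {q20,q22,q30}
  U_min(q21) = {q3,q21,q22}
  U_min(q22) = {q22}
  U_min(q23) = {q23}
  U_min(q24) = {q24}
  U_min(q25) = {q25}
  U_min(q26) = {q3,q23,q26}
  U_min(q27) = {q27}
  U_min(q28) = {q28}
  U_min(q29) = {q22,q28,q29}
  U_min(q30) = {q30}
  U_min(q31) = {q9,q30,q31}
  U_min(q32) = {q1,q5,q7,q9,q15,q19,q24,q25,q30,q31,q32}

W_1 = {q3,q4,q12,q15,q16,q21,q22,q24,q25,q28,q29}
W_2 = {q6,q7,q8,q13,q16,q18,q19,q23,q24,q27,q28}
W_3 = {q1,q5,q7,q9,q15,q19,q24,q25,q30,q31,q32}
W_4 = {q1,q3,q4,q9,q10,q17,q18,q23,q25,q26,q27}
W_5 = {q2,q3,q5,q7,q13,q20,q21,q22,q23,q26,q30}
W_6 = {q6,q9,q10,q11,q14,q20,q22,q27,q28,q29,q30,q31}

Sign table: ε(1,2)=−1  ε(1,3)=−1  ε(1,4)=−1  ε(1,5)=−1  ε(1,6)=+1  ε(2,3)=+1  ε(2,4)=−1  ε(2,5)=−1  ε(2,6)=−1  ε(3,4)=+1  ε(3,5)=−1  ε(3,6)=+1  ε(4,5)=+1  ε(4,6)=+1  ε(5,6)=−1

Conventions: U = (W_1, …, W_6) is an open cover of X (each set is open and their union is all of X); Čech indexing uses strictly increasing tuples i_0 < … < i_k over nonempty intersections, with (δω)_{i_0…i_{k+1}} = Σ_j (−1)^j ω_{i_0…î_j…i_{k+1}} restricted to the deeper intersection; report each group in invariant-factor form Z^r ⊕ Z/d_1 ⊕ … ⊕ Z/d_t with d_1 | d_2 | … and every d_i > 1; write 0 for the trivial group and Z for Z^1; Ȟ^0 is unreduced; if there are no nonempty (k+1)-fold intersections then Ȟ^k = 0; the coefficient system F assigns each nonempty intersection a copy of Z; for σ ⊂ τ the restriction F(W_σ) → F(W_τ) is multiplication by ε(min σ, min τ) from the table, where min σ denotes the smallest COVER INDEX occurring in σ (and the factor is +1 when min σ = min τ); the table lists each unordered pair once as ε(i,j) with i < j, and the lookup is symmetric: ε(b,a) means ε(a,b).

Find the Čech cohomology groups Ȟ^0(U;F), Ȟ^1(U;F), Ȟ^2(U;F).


Ȟ^0 = 0; Ȟ^1 = Z/2; Ȟ^2 = Z

cover nerve:
  W12={q16,q24,q28} W13={q15,q24,q25} W14={q3,q4,q25} W15={q3,q21,q22} W16={q22,q28,q29} W23={q7,q19,q24} W24={q18,q23,q27} W25={q7,q13,q23} W26={q6,q27,q28} W34={q1,q9,q25} W35={q5,q7,q30} W36={q9,q30,q31} W45={q3,q23,q26} W46={q9,q10,q27} W56={q20,q22,q30}
  W123={q24} W126={q28} W134={q25} W145={q3} W156={q22} W235={q7} W245={q23} W246={q27} W346={q9} W356={q30}
C dims 6,15,10; δ0: rk 6, SNF 1^5·2; δ1: rk 9, SNF 1^9
Ȟ^0: (6−6)−0=0 ⇒ 0
Ȟ^1: (15−9)−6=0 plus torsion [2] ⇒ Z/2
Ȟ^2: (10−0)−9=1 ⇒ Z


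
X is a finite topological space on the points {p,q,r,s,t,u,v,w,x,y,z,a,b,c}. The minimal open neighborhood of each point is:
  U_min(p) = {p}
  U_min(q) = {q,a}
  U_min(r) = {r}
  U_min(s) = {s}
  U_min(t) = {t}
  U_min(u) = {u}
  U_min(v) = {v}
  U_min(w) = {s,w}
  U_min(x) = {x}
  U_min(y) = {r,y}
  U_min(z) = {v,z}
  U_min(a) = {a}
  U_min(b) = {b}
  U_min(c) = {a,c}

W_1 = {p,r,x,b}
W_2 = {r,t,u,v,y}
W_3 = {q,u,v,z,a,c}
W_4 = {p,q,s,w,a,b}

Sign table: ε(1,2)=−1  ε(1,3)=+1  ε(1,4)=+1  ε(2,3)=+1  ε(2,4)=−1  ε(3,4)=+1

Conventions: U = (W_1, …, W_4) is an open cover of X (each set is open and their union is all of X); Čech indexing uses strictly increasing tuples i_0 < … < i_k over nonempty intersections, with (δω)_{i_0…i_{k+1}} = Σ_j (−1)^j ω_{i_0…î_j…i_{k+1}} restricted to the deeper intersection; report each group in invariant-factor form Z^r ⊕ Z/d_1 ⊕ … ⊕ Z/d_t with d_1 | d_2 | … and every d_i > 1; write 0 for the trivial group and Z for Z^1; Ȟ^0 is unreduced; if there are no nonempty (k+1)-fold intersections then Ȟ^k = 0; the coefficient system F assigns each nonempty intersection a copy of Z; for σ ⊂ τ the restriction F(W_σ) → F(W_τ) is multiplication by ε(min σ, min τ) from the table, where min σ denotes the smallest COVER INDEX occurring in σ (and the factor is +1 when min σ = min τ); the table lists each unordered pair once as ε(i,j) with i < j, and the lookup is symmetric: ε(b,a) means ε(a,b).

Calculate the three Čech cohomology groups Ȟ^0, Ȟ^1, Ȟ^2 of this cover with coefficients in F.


nerve of the cover:
  W12={r} W14={p,b} W23={u,v} W34={q,a}
C dims 4,4; δ0: rk 4, SNF 1^3·2
Ȟ^0 = (4 − 4) − 0 = 0, so Ȟ^0 ≅ 0
Ȟ^1 = (4 − 0) − 4 = 0 plus torsion [2], so Ȟ^1 ≅ Z/2
Ȟ^2 = (0 − 0) − 0 = 0, so Ȟ^2 ≅ 0

Ȟ^0 ≅ 0,  Ȟ^1 ≅ Z/2,  Ȟ^2 ≅ 0


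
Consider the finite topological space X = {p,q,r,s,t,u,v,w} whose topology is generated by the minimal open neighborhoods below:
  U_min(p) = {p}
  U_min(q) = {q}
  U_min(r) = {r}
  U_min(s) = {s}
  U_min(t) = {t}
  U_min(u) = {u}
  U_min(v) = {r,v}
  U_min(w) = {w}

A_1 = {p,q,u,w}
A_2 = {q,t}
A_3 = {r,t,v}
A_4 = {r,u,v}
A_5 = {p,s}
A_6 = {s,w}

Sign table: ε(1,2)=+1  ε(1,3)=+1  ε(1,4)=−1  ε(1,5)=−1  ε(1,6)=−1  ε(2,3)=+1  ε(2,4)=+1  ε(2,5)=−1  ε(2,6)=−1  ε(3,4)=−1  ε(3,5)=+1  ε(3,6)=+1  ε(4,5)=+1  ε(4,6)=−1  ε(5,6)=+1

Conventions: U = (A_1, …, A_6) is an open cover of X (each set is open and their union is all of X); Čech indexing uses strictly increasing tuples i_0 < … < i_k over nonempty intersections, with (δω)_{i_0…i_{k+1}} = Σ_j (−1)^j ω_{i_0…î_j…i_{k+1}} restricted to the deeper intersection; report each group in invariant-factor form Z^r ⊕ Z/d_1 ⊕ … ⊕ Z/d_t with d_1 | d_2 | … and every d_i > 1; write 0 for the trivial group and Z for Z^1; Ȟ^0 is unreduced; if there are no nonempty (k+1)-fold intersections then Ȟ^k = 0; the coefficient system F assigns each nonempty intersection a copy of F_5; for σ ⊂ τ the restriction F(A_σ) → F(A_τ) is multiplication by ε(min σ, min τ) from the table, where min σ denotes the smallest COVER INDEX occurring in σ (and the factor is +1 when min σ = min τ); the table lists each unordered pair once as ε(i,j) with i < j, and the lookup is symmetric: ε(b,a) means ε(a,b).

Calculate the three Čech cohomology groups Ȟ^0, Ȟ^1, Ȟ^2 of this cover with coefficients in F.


nonempty intersections:
  A12={q} A14={u} A15={p} A16={w} A23={t} A34={r,v} A56={s}
C dims 6,7; δ0: rk_F5 5
Ȟ^0: (6−5)−0=1 ⇒ Z/5
Ȟ^1: (7−0)−5=2 ⇒ Z/5 ⊕ Z/5
Ȟ^2: (0−0)−0=0 ⇒ 0

Ȟ^0 = Z/5, Ȟ^1 = Z/5 ⊕ Z/5, Ȟ^2 = 0


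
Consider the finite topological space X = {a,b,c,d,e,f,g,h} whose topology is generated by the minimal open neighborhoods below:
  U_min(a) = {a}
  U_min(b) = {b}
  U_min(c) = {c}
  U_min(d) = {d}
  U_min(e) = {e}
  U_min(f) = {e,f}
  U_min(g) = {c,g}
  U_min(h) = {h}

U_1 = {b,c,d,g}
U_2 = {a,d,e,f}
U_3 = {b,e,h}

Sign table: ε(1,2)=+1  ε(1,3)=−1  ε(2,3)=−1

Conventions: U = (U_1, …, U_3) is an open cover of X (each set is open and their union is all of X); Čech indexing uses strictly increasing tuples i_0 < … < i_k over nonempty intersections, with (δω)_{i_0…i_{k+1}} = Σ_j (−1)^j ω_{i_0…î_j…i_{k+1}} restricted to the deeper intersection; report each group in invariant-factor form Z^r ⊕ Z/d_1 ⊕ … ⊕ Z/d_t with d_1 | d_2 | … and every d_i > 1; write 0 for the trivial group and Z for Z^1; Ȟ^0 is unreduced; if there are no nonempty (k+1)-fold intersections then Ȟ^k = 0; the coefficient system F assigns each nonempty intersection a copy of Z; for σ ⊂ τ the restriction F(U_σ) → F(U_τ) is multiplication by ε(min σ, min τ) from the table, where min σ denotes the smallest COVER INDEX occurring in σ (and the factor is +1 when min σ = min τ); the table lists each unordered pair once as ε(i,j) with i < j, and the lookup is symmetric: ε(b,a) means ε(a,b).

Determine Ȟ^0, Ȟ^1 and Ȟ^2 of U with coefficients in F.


nonempty intersections:
  U12={d} U13={b} U23={e}
C dims 3,3; δ0: rk 2, SNF 1^2
Ȟ^0: (3−2)−0=1 ⇒ Z
Ȟ^1: (3−0)−2=1 ⇒ Z
Ȟ^2: (0−0)−0=0 ⇒ 0

Ȟ^0 = Z, Ȟ^1 = Z, Ȟ^2 = 0


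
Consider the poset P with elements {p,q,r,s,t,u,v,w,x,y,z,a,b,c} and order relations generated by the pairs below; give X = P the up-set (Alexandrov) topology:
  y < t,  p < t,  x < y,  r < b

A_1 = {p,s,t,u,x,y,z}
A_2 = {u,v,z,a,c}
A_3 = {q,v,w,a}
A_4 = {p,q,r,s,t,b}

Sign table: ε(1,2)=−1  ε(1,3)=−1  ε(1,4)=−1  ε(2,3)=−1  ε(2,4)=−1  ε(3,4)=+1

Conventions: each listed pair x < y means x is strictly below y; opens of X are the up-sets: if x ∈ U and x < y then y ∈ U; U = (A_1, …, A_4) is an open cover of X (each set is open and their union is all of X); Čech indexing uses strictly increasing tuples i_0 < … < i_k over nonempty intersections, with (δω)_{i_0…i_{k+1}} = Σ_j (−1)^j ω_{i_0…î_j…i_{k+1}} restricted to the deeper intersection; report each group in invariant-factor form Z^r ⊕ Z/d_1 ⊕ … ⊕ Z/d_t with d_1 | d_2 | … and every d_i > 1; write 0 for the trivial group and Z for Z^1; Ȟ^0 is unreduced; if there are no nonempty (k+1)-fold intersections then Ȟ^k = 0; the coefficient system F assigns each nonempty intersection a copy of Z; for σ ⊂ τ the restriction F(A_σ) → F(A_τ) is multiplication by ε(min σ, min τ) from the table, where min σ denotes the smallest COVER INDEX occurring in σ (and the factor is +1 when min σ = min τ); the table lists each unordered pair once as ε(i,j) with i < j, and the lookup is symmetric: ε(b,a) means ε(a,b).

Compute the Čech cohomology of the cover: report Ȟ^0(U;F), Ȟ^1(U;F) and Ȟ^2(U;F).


nerve simplices:
  A12={u,z} A14={p,s,t} A23={v,a} A34={q}
C dims 4,4; δ0: rk 4, SNF 1^3·2
degree 0: 4−4−0 = 0 → Ȟ^0 ≅ 0
degree 1: 4−0−4 = 0 plus torsion [2] → Ȟ^1 ≅ Z/2
degree 2: 0−0−0 = 0 → Ȟ^2 ≅ 0

Ȟ^0 = 0; Ȟ^1 = Z/2; Ȟ^2 = 0


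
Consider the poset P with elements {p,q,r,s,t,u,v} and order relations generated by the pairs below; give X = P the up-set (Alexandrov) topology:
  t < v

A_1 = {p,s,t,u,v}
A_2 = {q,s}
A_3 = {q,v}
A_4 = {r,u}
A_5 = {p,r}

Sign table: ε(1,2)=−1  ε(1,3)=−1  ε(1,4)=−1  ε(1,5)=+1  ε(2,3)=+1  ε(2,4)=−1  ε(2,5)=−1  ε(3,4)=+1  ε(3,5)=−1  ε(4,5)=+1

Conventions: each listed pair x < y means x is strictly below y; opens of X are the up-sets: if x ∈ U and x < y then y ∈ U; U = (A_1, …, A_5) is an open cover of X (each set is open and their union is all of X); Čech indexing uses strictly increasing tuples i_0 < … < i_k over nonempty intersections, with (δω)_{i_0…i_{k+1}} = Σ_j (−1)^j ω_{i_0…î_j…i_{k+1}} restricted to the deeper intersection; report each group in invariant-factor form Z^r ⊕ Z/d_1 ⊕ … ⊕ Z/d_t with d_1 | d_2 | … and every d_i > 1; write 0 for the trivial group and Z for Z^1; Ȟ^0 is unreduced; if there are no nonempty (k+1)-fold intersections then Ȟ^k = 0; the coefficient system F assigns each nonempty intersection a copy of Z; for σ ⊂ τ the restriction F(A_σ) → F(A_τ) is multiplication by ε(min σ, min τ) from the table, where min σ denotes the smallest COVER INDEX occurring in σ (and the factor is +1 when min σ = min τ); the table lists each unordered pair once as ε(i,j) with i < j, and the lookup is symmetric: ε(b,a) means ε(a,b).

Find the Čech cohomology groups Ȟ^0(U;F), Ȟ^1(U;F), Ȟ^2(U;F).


Ȟ^0 ≅ 0; Ȟ^1 ≅ Z ⊕ Z/2; Ȟ^2 ≅ 0

cover nerve:
  A12={s} A13={v} A14={u} A15={p} A23={q} A45={r}
C dims 5,6; δ0: rk 5, SNF 1^4·2
Ȟ^0: (5−5)−0=0 ⇒ 0
Ȟ^1: (6−0)−5=1 plus torsion [2] ⇒ Z ⊕ Z/2
Ȟ^2: (0−0)−0=0 ⇒ 0


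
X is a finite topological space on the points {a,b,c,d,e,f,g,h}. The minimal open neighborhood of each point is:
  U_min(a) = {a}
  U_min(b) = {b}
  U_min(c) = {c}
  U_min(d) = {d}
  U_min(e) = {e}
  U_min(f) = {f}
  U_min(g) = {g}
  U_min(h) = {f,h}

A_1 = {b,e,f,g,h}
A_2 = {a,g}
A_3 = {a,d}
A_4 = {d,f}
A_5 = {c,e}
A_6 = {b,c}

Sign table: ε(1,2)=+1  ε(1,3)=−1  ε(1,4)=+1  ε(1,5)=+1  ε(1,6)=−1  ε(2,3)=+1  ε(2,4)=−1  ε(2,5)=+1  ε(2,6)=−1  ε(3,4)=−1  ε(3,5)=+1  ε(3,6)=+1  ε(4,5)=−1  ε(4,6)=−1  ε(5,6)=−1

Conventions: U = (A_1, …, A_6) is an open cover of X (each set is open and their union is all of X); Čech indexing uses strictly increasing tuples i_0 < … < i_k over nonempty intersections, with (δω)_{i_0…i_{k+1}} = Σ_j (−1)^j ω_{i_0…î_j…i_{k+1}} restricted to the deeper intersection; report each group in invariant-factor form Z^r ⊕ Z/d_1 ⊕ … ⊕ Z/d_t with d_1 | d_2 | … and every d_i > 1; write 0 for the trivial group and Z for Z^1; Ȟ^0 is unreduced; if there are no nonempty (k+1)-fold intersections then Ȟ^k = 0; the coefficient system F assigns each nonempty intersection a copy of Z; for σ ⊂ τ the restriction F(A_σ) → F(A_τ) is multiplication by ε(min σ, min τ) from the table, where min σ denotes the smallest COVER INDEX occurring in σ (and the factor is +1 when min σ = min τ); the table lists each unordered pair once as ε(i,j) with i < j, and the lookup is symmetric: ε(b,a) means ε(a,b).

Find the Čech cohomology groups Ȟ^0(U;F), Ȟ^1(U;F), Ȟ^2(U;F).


Ȟ^0(U;F) ≅ 0; Ȟ^1(U;F) ≅ Z ⊕ Z/2; Ȟ^2(U;F) ≅ 0

nonempty intersections:
  A12={g} A14={f} A15={e} A16={b} A23={a} A34={d} A56={c}
C dims 6,7; δ0: rk 6, SNF 1^5·2
Ȟ^0: (6−6)−0=0 ⇒ 0
Ȟ^1: (7−0)−6=1 plus torsion [2] ⇒ Z ⊕ Z/2
Ȟ^2: (0−0)−0=0 ⇒ 0


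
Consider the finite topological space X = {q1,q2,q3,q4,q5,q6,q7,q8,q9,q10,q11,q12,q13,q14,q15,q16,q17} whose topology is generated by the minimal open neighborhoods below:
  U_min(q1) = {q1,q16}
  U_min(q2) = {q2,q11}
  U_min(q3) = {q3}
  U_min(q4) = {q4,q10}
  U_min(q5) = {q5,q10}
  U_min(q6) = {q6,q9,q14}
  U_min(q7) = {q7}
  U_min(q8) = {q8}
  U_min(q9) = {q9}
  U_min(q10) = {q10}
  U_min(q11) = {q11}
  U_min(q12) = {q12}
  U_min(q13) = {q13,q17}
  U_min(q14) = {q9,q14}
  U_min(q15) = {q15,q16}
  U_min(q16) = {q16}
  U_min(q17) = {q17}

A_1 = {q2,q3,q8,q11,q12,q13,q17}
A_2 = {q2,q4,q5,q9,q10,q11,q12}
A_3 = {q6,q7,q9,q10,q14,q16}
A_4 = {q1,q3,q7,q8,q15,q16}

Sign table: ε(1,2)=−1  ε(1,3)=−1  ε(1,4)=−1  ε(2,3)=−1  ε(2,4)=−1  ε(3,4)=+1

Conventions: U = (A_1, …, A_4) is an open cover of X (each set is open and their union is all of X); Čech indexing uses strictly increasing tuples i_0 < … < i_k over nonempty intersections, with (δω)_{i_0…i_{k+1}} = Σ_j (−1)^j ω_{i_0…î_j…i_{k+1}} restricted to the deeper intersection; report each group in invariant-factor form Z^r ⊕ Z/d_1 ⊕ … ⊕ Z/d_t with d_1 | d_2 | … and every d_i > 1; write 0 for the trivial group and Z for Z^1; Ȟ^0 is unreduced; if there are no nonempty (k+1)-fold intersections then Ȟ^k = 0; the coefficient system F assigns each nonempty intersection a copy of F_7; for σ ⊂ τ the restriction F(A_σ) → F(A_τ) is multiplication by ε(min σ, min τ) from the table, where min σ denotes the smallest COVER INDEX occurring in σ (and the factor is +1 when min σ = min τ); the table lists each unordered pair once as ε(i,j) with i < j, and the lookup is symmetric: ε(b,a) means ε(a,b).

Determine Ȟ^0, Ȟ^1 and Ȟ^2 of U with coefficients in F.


Ȟ^0 = 0,  Ȟ^1 = 0,  Ȟ^2 = 0

intersection data:
  A12={q2,q11,q12} A14={q3,q8} A23={q9,q10} A34={q7,q16}
C dims 4,4; δ0: rk_F7 4
Ȟ^0 = (4 − 4) − 0 = 0, so Ȟ^0 ≅ 0
Ȟ^1 = (4 − 0) − 4 = 0, so Ȟ^1 ≅ 0
Ȟ^2 = (0 − 0) − 0 = 0, so Ȟ^2 ≅ 0


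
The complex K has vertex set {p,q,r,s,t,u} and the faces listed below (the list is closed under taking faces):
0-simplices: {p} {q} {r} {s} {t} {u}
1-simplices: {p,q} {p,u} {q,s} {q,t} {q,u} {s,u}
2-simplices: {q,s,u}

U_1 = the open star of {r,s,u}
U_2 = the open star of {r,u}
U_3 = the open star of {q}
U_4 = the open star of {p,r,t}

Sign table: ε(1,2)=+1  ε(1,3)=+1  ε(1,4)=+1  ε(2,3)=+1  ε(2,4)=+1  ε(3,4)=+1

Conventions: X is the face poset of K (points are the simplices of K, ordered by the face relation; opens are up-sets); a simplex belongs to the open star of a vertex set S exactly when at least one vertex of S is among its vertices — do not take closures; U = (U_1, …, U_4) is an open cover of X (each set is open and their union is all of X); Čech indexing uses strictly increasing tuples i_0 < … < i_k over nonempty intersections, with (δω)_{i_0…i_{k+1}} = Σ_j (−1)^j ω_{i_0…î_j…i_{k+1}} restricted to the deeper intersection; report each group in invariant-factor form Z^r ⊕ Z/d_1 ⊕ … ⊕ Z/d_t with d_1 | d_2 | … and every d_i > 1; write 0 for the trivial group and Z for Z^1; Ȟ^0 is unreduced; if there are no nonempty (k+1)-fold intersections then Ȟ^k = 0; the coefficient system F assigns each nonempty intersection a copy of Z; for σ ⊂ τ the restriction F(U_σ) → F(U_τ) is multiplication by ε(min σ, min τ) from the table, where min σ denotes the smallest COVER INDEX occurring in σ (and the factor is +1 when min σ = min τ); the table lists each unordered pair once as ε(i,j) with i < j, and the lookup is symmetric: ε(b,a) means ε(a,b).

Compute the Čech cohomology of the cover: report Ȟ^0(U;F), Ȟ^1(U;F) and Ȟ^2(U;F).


intersection data:
  U1={{r},{s},{u},{p,u},{q,s},{q,u},{s,u},{q,s,u}} U2={{r},{u},{p,u},{q,u},{s,u},{q,s,u}} U3={{q},{p,q},{q,s},{q,t},{q,u},{q,s,u}} U4={{p},{r},{t},{p,q},{p,u},{q,t}}
  U12={{r},{u},{p,u},{q,u},{s,u},{q,s,u}} U13={{q,s},{q,u},{q,s,u}} U14={{r},{p,u}} U23={{q,u},{q,s,u}} U24={{r},{p,u}} U34={{p,q},{q,t}}
  U123={{q,u},{q,s,u}} U124={{r},{p,u}}
C dims 4,6,2; δ0: rk 3, SNF 1^3; δ1: rk 2, SNF 1^2
Ȟ^0 = (4 − 3) − 0 = 1, so Ȟ^0 ≅ Z
Ȟ^1 = (6 − 2) − 3 = 1, so Ȟ^1 ≅ Z
Ȟ^2 = (2 − 0) − 2 = 0, so Ȟ^2 ≅ 0

Ȟ^0 = Z; Ȟ^1 = Z; Ȟ^2 = 0


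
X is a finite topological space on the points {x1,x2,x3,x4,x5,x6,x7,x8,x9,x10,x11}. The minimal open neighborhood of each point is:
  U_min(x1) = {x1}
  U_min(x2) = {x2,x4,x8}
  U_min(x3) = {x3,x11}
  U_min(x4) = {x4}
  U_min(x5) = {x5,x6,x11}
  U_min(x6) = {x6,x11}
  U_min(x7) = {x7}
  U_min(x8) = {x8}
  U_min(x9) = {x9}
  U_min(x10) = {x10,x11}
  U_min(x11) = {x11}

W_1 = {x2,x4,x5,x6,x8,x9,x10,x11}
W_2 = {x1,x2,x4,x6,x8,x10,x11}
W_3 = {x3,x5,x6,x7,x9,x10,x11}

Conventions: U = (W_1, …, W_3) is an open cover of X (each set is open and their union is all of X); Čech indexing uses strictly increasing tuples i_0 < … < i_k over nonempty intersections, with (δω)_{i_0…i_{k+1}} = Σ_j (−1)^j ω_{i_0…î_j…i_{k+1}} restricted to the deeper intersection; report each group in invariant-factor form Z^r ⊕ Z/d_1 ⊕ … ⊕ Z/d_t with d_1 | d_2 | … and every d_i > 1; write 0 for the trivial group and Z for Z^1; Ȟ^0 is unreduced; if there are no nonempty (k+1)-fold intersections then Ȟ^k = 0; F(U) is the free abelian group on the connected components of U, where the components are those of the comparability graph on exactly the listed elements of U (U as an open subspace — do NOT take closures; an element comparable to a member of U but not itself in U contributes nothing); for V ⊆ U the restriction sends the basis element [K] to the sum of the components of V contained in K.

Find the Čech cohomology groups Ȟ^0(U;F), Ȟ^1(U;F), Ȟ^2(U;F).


Ȟ^0 ≅ Z^5; Ȟ^1 ≅ 0; Ȟ^2 ≅ 0

nerve simplices:
  W12={x2,x4,x6,x8,x10,x11} W13={x5,x6,x9,x10,x11} W23={x6,x10,x11}
  W123={x6,x10,x11}
components per intersection:
  W1: {x2,x4,x8} {x5,x6,x10,x11} {x9}
  W2: {x1} {x2,x4,x8} {x6,x10,x11}
  W3: {x3,x5,x6,x10,x11} {x7} {x9}
  W12: {x2,x4,x8} {x6,x10,x11}
  W13: {x5,x6,x10,x11} {x9}
  W23: {x6,x10,x11}
  W123: {x6,x10,x11}
C dims 9,5,1; δ0: rk 4, SNF 1^4; δ1: rk 1, SNF 1^1
degree 0: 9−4−0 = 5 → Ȟ^0 ≅ Z^5
degree 1: 5−1−4 = 0 → Ȟ^1 ≅ 0
degree 2: 1−0−1 = 0 → Ȟ^2 ≅ 0


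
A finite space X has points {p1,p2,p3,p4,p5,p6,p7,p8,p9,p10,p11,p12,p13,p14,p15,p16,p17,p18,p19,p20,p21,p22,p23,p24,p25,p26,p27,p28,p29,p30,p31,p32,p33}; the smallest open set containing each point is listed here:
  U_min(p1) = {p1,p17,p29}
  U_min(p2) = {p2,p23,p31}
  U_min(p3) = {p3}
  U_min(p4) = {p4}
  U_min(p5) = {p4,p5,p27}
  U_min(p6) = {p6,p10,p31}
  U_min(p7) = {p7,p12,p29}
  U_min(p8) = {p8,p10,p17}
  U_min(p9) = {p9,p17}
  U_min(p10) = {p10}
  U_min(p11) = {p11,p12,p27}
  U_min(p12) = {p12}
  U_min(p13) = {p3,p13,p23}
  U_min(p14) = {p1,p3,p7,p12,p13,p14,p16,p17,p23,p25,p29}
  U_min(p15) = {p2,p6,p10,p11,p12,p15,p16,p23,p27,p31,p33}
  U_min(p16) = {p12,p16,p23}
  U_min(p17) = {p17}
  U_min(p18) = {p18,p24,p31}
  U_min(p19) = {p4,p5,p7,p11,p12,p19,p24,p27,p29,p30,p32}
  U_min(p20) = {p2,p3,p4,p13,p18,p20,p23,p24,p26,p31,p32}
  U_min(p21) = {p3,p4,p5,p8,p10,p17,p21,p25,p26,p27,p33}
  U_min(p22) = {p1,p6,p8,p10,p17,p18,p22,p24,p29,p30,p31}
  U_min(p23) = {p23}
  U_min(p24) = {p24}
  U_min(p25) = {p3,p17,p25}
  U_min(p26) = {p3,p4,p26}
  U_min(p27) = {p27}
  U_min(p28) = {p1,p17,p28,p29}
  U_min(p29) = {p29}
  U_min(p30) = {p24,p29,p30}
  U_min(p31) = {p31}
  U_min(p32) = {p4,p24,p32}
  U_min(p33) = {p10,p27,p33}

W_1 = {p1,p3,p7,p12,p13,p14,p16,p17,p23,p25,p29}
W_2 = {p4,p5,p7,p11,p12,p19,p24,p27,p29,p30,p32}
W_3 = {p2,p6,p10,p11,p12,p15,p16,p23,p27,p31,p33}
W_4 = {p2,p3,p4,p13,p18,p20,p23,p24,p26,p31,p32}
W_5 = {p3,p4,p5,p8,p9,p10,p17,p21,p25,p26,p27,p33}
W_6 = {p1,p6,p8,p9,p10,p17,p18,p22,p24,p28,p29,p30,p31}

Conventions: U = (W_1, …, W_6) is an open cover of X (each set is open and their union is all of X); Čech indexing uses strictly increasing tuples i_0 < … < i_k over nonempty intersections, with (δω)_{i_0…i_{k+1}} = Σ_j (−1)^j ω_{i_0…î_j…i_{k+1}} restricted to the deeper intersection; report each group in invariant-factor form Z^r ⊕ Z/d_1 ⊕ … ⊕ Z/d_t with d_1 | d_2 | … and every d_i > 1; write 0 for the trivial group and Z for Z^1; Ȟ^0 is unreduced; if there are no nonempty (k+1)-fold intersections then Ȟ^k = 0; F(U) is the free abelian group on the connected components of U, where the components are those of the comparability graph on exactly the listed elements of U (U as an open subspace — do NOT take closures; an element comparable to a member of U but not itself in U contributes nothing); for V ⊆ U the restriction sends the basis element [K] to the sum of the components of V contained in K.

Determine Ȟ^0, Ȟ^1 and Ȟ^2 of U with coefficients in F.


nerve of the cover:
  W12={p7,p12,p29} W13={p12,p16,p23} W14={p3,p13,p23} W15={p3,p17,p25} W16={p1,p17,p29} W23={p11,p12,p27} W24={p4,p24,p32} W25={p4,p5,p27} W26={p24,p29,p30} W34={p2,p23,p31} W35={p10,p27,p33} W36={p6,p10,p31} W45={p3,p4,p26} W46={p18,p24,p31} W56={p8,p9,p10,p17}
  W123={p12} W126={p29} W134={p23} W145={p3} W156={p17} W235={p27} W245={p4} W246={p24} W346={p31} W356={p10}
components per intersection:
  W1: {p1,p3,p7,p12,p13,p14,p16,p17,p23,p25,p29}
  W2: {p4,p5,p7,p11,p12,p19,p24,p27,p29,p30,p32}
  W3: {p2,p6,p10,p11,p12,p15,p16,p23,p27,p31,p33}
  W4: {p2,p3,p4,p13,p18,p20,p23,p24,p26,p31,p32}
  W5: {p3,p4,p5,p8,p9,p10,p17,p21,p25,p26,p27,p33}
  W6: {p1,p6,p8,p9,p10,p17,p18,p22,p24,p28,p29,p30,p31}
  W12: {p7,p12,p29}
  W13: {p12,p16,p23}
  W14: {p3,p13,p23}
  W15: {p3,p17,p25}
  W16: {p1,p17,p29}
  W23: {p11,p12,p27}
  W24: {p4,p24,p32}
  W25: {p4,p5,p27}
  W26: {p24,p29,p30}
  W34: {p2,p23,p31}
  W35: {p10,p27,p33}
  W36: {p6,p10,p31}
  W45: {p3,p4,p26}
  W46: {p18,p24,p31}
  W56: {p8,p9,p10,p17}
  W123: {p12}
  W126: {p29}
  W134: {p23}
  W145: {p3}
  W156: {p17}
  W235: {p27}
  W245: {p4}
  W246: {p24}
  W346: {p31}
  W356: {p10}
C dims 6,15,10; δ0: rk 5, SNF 1^5; δ1: rk 10, SNF 1^9·2
Ȟ^0 = (6 − 5) − 0 = 1, so Ȟ^0 ≅ Z
Ȟ^1 = (15 − 10) − 5 = 0, so Ȟ^1 ≅ 0
Ȟ^2 = (10 − 0) − 10 = 0 plus torsion [2], so Ȟ^2 ≅ Z/2

Ȟ^0(U;F) ≅ Z,  Ȟ^1(U;F) ≅ 0,  Ȟ^2(U;F) ≅ Z/2


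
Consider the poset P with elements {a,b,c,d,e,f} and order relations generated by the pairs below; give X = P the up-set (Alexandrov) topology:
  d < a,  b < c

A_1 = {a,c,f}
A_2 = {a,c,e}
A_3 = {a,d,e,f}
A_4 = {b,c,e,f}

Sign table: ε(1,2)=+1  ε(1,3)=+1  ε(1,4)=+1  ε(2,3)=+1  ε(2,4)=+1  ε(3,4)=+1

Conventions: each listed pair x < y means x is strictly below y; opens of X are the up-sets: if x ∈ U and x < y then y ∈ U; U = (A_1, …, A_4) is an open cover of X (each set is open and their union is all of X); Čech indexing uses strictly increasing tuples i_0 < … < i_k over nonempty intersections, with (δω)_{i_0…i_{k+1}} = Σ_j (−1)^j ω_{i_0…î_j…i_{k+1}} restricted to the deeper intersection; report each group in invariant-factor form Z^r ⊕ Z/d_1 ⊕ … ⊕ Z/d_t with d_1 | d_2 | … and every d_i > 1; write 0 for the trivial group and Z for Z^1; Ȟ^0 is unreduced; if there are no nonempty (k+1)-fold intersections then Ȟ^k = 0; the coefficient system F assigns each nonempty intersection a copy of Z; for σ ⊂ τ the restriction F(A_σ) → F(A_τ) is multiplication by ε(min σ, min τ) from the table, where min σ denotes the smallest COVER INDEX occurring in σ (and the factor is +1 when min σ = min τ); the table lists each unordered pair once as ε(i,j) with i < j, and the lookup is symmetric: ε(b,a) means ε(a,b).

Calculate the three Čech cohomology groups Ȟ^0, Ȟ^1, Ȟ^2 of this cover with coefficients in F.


nonempty intersections:
  A12={a,c} A13={a,f} A14={c,f} A23={a,e} A24={c,e} A34={e,f}
  A123={a} A124={c} A134={f} A234={e}
C dims 4,6,4; δ0: rk 3, SNF 1^3; δ1: rk 3, SNF 1^3
Ȟ^0: (4−3)−0=1 ⇒ Z
Ȟ^1: (6−3)−3=0 ⇒ 0
Ȟ^2: (4−0)−3=1 ⇒ Z

Ȟ^0(U;F) ≅ Z, Ȟ^1(U;F) ≅ 0 and Ȟ^2(U;F) ≅ Z


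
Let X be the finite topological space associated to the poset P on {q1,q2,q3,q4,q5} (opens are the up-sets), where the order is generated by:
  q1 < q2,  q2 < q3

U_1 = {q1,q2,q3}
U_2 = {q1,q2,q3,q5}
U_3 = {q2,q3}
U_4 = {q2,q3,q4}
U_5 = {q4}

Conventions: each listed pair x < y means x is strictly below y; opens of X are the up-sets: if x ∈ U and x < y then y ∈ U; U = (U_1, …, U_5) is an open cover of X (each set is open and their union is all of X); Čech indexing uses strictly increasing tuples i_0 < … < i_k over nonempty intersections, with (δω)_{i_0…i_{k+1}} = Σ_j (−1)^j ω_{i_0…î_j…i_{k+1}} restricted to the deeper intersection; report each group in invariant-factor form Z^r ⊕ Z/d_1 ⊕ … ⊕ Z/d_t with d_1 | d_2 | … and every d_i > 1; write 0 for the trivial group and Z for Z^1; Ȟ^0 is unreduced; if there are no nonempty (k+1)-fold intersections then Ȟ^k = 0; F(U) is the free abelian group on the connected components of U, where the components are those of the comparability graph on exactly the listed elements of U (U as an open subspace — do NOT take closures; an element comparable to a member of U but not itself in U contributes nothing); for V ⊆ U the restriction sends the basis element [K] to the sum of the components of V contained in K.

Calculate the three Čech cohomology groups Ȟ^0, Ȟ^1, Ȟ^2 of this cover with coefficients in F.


Ȟ^0 = Z^3, Ȟ^1 = 0, Ȟ^2 = 0

nonempty overlaps:
  U12={q1,q2,q3} U13={q2,q3} U14={q2,q3} U23={q2,q3} U24={q2,q3} U34={q2,q3} U45={q4}
  U123={q2,q3} U124={q2,q3} U134={q2,q3} U234={q2,q3}
  U1234={q2,q3}
components per intersection:
  U1: {q1,q2,q3}
  U2: {q1,q2,q3} {q5}
  U3: {q2,q3}
  U4: {q2,q3} {q4}
  U5: {q4}
  U12: {q1,q2,q3}
  U13: {q2,q3}
  U14: {q2,q3}
  U23: {q2,q3}
  U24: {q2,q3}
  U34: {q2,q3}
  U45: {q4}
  U123: {q2,q3}
  U124: {q2,q3}
  U134: {q2,q3}
  U234: {q2,q3}
  U1234: {q2,q3}
C dims 7,7,4,1; δ0: rk 4, SNF 1^4; δ1: rk 3, SNF 1^3; δ2: rk 1, SNF 1^1
degree 0: 7−4−0 = 3 → Ȟ^0 ≅ Z^3
degree 1: 7−3−4 = 0 → Ȟ^1 ≅ 0
degree 2: 4−1−3 = 0 → Ȟ^2 ≅ 0


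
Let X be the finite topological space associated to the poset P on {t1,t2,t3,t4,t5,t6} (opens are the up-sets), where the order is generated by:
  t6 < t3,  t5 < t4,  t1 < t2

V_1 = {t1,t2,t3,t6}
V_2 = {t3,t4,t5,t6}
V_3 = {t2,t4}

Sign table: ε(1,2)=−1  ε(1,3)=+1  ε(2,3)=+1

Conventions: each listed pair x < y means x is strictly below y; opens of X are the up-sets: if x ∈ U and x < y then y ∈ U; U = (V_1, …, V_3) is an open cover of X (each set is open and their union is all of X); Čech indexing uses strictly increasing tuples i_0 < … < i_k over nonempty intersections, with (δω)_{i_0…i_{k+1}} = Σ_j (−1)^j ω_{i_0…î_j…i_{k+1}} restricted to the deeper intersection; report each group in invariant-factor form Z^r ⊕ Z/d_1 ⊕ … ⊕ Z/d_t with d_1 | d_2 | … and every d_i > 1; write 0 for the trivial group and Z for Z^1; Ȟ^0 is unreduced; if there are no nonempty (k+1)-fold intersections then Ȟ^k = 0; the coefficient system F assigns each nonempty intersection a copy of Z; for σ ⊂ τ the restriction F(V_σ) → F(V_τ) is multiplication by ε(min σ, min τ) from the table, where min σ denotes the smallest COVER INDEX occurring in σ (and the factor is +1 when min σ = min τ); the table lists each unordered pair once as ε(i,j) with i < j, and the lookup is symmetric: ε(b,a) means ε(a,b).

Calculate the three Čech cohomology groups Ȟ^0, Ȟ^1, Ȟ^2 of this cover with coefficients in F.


Ȟ^0 = 0,  Ȟ^1 = Z/2,  Ȟ^2 = 0

nerve of the cover:
  V12={t3,t6} V13={t2} V23={t4}
C dims 3,3; δ0: rk 3, SNF 1^2·2
Ȟ^0 = (3 − 3) − 0 = 0, so Ȟ^0 ≅ 0
Ȟ^1 = (3 − 0) − 3 = 0 plus torsion [2], so Ȟ^1 ≅ Z/2
Ȟ^2 = (0 − 0) − 0 = 0, so Ȟ^2 ≅ 0


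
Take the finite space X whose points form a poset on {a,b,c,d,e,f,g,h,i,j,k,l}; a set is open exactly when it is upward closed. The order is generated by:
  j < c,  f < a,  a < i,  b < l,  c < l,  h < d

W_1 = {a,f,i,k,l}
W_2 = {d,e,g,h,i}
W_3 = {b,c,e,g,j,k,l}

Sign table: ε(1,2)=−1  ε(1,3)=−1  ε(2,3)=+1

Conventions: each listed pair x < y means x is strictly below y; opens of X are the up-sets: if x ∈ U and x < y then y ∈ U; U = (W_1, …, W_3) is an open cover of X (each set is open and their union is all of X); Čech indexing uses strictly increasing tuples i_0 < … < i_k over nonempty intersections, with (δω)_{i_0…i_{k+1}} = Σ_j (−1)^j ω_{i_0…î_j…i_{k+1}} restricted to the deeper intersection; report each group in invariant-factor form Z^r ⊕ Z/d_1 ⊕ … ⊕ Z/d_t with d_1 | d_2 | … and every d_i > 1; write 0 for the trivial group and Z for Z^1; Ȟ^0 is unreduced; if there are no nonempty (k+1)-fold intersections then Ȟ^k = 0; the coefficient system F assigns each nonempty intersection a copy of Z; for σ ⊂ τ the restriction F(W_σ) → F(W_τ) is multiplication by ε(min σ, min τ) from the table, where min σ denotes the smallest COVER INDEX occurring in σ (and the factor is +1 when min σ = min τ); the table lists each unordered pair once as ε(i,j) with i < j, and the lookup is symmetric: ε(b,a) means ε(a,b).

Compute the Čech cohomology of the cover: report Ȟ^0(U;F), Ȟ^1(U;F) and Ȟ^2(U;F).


Ȟ^0 = Z,  Ȟ^1 = Z,  Ȟ^2 = 0

nerve of the cover:
  W12={i} W13={k,l} W23={e,g}
C dims 3,3; δ0: rk 2, SNF 1^2
Ȟ^0 = (3 − 2) − 0 = 1, so Ȟ^0 ≅ Z
Ȟ^1 = (3 − 0) − 2 = 1, so Ȟ^1 ≅ Z
Ȟ^2 = (0 − 0) − 0 = 0, so Ȟ^2 ≅ 0
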